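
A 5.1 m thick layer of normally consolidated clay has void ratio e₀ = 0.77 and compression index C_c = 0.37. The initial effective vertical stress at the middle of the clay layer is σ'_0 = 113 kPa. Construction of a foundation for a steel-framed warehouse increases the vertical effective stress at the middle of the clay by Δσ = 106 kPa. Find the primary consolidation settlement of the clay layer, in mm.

S_c ≈ 306 mm

Final effective stress: σ'_f = σ'_0 + Δσ = 113 + 106 = 219 kPa.
Normally consolidated clay, so the full stress increment lies on the virgin compression line:
S_c = C_c·H/(1+e₀)·log₁₀(σ'_f/σ'_0) = 0.37×5.1/(1+0.77)×log₁₀(219/113)
    = 1.0661 × 0.28737 = 0.3064 m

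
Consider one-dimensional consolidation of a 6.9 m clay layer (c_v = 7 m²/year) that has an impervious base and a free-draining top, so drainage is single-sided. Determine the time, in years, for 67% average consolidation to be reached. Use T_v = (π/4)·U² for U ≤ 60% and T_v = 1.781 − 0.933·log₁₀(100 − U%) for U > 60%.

Drainage path length: H_d = H = 6.9 m (single drainage).
U > 60%: T_v = 1.781 − 0.933·log₁₀(100 − 67) = 0.36423.
t = T_v·H_d²/c_v = 0.36423×6.9²/7 = 2.477 years.

t ≈ 2.48 years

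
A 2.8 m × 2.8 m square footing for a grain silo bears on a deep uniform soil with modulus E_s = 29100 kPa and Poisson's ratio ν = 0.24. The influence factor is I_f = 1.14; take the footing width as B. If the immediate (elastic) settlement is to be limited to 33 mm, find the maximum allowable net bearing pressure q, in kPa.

S_e = q·B·(1−ν²)/E_s · I_f  ⇒  q = S_e·E_s / (B·(1−ν²)·I_f).
q = 0.033 × 29100 / (2.8 × 0.9424 × 1.14) = 319.2 kPa

q ≈ 319 kPa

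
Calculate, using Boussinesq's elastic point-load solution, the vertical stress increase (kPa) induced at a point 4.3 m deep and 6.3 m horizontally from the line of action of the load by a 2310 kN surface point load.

Δσ_z ≈ 3.4 kPa

Boussinesq vertical stress below a point load on an elastic half-space:
Δσ_z = 3P/(2πz²) · [1 + (r/z)²]^(−5/2)
r/z = 6.3/4.3 = 1.4651; [1+(r/z)²]^(−5/2) = 0.056939.
Δσ_z = 3×2310/(2π×4.3²) × 0.056939 = 59.651 × 0.056939 = 3.396 kPa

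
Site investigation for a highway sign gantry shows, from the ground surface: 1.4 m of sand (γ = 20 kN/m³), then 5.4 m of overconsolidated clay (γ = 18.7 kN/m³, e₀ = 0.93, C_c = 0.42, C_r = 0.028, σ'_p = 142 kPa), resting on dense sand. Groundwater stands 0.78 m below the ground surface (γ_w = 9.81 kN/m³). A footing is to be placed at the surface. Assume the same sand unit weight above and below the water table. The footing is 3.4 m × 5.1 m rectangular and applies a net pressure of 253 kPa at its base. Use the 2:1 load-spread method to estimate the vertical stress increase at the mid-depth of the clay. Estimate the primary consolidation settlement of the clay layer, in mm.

S_c ≈ 29.6 mm

Mid-depth of clay below the ground surface: z = 1.4 + 5.4/2 = 4.1 m.
Total vertical stress at mid-clay: σ_v = 20×1.4 + 18.7×2.7 = 78.49 kPa.
Pore pressure: u = 9.81×(4.1 − 0.78) = 32.569 kPa.
Initial effective stress: σ'_0 = σ_v − u = 78.49 − 32.569 = 45.921 kPa.
Stress increase at mid-clay by the 2:1 spreading method:
Δσ = qBL/((B+z)(L+z)) = 253×3.4×5.1/((3.4+4.1)(5.1+4.1)) = 63.58 kPa
Final effective stress: σ'_f = 45.921 + 63.58 = 109.5 kPa.
σ'_f = 109.5 ≤ σ'_p = 142 kPa, so the clay remains overconsolidated and only the recompression index applies:
S_c = C_r·H/(1+e₀)·log₁₀(σ'_f/σ'_0) = 0.028×5.4/1.93×log₁₀(109.5/45.921)
    = 0.078341 × 0.3774 = 0.02957 m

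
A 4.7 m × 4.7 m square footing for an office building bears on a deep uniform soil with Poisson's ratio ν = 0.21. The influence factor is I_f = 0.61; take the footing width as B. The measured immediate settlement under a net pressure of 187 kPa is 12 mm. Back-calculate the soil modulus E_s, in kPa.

E_s ≈ 42700 kPa

S_e = q·B·(1−ν²)/E_s · I_f  ⇒  E_s = q·B·(1−ν²)·I_f / S_e.
E_s = 187 × 4.7 × 0.9559 × 0.61 / 0.012 = 42710 kPa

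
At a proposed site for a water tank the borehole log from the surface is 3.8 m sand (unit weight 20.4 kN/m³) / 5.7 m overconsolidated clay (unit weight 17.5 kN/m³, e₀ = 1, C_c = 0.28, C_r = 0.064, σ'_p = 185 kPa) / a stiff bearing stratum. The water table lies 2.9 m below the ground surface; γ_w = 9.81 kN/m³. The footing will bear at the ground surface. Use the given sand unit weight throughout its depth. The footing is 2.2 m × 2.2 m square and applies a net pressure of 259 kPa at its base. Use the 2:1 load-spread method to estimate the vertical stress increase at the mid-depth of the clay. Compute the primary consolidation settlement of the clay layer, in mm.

S_c ≈ 12.9 mm

Mid-depth of clay below the ground surface: z = 3.8 + 5.7/2 = 6.65 m.
Total vertical stress at mid-clay: σ_v = 20.4×3.8 + 17.5×2.85 = 127.39 kPa.
Pore pressure: u = 9.81×(6.65 − 2.9) = 36.788 kPa.
Initial effective stress: σ'_0 = σ_v − u = 127.39 − 36.788 = 90.602 kPa.
Stress increase at mid-clay by the 2:1 spreading method:
Δσ = qBL/((B+z)(L+z)) = 259×2.2×2.2/((2.2+6.65)(2.2+6.65)) = 16.005 kPa
Final effective stress: σ'_f = 90.602 + 16.005 = 106.61 kPa.
σ'_f = 106.61 ≤ σ'_p = 185 kPa, so the clay remains overconsolidated and only the recompression index applies:
S_c = C_r·H/(1+e₀)·log₁₀(σ'_f/σ'_0) = 0.064×5.7/2×log₁₀(106.61/90.602)
    = 0.1824 × 0.07066 = 0.01289 m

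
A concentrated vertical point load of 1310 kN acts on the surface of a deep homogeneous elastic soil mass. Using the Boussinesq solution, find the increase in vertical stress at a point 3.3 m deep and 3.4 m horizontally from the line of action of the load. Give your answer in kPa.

Δσ_z ≈ 9.41 kPa

Boussinesq vertical stress below a point load on an elastic half-space:
Δσ_z = 3P/(2πz²) · [1 + (r/z)²]^(−5/2)
r/z = 3.4/3.3 = 1.0303; [1+(r/z)²]^(−5/2) = 0.16388.
Δσ_z = 3×1310/(2π×3.3²) × 0.16388 = 57.436 × 0.16388 = 9.413 kPa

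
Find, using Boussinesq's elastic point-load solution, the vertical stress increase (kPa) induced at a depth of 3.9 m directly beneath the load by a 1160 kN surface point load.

Δσ_z ≈ 36.4 kPa

Boussinesq vertical stress below a point load on an elastic half-space:
Δσ_z = 3P/(2πz²) · [1 + (r/z)²]^(−5/2)
r/z = 0/3.9 = 0; [1+(r/z)²]^(−5/2) = 1.
Δσ_z = 3×1160/(2π×3.9²) × 1 = 36.414 × 1 = 36.41 kPa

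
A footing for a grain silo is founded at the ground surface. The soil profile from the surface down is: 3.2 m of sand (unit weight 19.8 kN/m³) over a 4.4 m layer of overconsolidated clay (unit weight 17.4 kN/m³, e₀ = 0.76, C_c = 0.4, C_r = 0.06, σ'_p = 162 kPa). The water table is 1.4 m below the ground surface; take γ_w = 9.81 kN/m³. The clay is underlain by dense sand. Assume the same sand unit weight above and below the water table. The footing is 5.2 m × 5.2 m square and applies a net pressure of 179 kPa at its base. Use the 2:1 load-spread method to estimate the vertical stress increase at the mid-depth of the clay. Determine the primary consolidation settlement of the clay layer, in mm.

S_c ≈ 34.2 mm

Mid-depth of clay below the ground surface: z = 3.2 + 4.4/2 = 5.4 m.
Total vertical stress at mid-clay: σ_v = 19.8×3.2 + 17.4×2.2 = 101.64 kPa.
Pore pressure: u = 9.81×(5.4 − 1.4) = 39.24 kPa.
Initial effective stress: σ'_0 = σ_v − u = 101.64 − 39.24 = 62.4 kPa.
Stress increase at mid-clay by the 2:1 spreading method:
Δσ = qBL/((B+z)(L+z)) = 179×5.2×5.2/((5.2+5.4)(5.2+5.4)) = 43.077 kPa
Final effective stress: σ'_f = 62.4 + 43.077 = 105.48 kPa.
σ'_f = 105.48 ≤ σ'_p = 162 kPa, so the clay remains overconsolidated and only the recompression index applies:
S_c = C_r·H/(1+e₀)·log₁₀(σ'_f/σ'_0) = 0.06×4.4/1.76×log₁₀(105.48/62.4)
    = 0.15 × 0.22799 = 0.0342 m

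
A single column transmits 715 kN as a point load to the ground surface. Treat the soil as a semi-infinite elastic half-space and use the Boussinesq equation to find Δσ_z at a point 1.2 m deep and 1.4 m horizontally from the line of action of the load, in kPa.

Δσ_z ≈ 27.7 kPa

Boussinesq vertical stress below a point load on an elastic half-space:
Δσ_z = 3P/(2πz²) · [1 + (r/z)²]^(−5/2)
r/z = 1.4/1.2 = 1.1667; [1+(r/z)²]^(−5/2) = 0.11674.
Δσ_z = 3×715/(2π×1.2²) × 0.11674 = 237.07 × 0.11674 = 27.68 kPa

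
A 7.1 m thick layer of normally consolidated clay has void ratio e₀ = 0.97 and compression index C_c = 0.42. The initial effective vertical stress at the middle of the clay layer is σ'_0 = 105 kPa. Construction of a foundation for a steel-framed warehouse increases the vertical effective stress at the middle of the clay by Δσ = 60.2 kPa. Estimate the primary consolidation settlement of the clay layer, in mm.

S_c ≈ 298 mm

Final effective stress: σ'_f = σ'_0 + Δσ = 105 + 60.2 = 165.2 kPa.
Normally consolidated clay, so the full stress increment lies on the virgin compression line:
S_c = C_c·H/(1+e₀)·log₁₀(σ'_f/σ'_0) = 0.42×7.1/(1+0.97)×log₁₀(165.2/105)
    = 1.5137 × 0.19682 = 0.2979 m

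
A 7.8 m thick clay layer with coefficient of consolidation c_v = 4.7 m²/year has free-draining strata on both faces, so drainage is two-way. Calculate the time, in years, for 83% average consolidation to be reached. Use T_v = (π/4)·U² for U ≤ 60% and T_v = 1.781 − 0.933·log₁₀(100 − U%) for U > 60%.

t ≈ 2.05 years

Drainage path length: H_d = H/2 = 3.9 m (double drainage).
U > 60%: T_v = 1.781 − 0.933·log₁₀(100 − 83) = 0.63299.
t = T_v·H_d²/c_v = 0.63299×3.9²/4.7 = 2.048 years.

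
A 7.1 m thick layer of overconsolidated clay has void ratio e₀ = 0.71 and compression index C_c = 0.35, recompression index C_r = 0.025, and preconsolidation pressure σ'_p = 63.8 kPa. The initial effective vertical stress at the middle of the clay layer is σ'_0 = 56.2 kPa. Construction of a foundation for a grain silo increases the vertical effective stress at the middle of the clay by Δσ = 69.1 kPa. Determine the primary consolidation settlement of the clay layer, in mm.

S_c ≈ 432 mm

Final effective stress: σ'_f = 56.2 + 69.1 = 125.3 kPa.
σ'_f = 125.3 > σ'_p = 63.8 kPa, so the stress path crosses the preconsolidation pressure — recompression up to σ'_p, then virgin compression beyond:
S_c = H/(1+e₀)·[C_r·log₁₀(σ'_p/σ'_0) + C_c·log₁₀(σ'_f/σ'_p)]
    = 7.1/1.71 × [0.025×log₁₀(63.8/56.2) + 0.35×log₁₀(125.3/63.8)]
    = 4.152 × [0.0013771 + 0.1026] = 0.4317 m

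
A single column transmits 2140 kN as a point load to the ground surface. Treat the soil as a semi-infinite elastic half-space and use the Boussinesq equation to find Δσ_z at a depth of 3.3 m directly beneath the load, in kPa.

Boussinesq vertical stress below a point load on an elastic half-space:
Δσ_z = 3P/(2πz²) · [1 + (r/z)²]^(−5/2)
r/z = 0/3.3 = 0; [1+(r/z)²]^(−5/2) = 1.
Δσ_z = 3×2140/(2π×3.3²) × 1 = 93.827 × 1 = 93.83 kPa

Δσ_z ≈ 93.8 kPa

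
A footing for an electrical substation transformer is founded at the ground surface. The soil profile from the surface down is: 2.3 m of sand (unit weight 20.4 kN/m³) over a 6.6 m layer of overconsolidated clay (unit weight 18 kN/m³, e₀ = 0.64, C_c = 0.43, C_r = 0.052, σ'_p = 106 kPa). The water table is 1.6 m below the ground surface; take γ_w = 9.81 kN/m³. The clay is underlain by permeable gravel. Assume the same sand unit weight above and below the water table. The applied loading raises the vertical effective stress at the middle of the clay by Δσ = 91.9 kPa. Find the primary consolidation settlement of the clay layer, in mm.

S_c ≈ 346 mm

Mid-depth of clay below the ground surface: z = 2.3 + 6.6/2 = 5.6 m.
Total vertical stress at mid-clay: σ_v = 20.4×2.3 + 18×3.3 = 106.32 kPa.
Pore pressure: u = 9.81×(5.6 − 1.6) = 39.24 kPa.
Initial effective stress: σ'_0 = σ_v − u = 106.32 − 39.24 = 67.08 kPa.
Final effective stress: σ'_f = 67.08 + 91.9 = 158.98 kPa.
σ'_f = 158.98 > σ'_p = 106 kPa, so the stress path crosses the preconsolidation pressure — recompression up to σ'_p, then virgin compression beyond:
S_c = H/(1+e₀)·[C_r·log₁₀(σ'_p/σ'_0) + C_c·log₁₀(σ'_f/σ'_p)]
    = 6.6/1.64 × [0.052×log₁₀(106/67.08) + 0.43×log₁₀(158.98/106)]
    = 4.0244 × [0.010333 + 0.075696] = 0.3462 m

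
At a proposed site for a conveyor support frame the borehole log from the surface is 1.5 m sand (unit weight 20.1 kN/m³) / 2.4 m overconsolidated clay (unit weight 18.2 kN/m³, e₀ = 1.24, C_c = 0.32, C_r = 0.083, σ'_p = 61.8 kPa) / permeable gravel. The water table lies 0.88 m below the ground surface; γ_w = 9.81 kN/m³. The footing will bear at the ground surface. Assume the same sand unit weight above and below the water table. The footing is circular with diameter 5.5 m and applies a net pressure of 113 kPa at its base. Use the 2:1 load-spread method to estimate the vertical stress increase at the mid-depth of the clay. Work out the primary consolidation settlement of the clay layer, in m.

Mid-depth of clay below the ground surface: z = 1.5 + 2.4/2 = 2.7 m.
Total vertical stress at mid-clay: σ_v = 20.1×1.5 + 18.2×1.2 = 51.99 kPa.
Pore pressure: u = 9.81×(2.7 − 0.88) = 17.854 kPa.
Initial effective stress: σ'_0 = σ_v − u = 51.99 − 17.854 = 34.136 kPa.
Stress increase at mid-clay by the 2:1 spreading method:
Δσ ≈ qD²/(D+z)² = 113×5.5²/(5.5+2.7)² = 50.837 kPa
Final effective stress: σ'_f = 34.136 + 50.837 = 84.973 kPa.
σ'_f = 84.973 > σ'_p = 61.8 kPa, so the stress path crosses the preconsolidation pressure — recompression up to σ'_p, then virgin compression beyond:
S_c = H/(1+e₀)·[C_r·log₁₀(σ'_p/σ'_0) + C_c·log₁₀(σ'_f/σ'_p)]
    = 2.4/2.24 × [0.083×log₁₀(61.8/34.136) + 0.32×log₁₀(84.973/61.8)]
    = 1.0714 × [0.021395 + 0.044254] = 0.07034 m

S_c ≈ 0.0703 m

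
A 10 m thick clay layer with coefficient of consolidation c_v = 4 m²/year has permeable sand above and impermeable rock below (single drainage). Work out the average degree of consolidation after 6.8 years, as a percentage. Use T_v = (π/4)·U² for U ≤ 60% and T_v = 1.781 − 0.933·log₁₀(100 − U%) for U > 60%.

Drainage path length: H_d = H = 10 m (single drainage).
T_v = c_v·t/H_d² = 4×6.8/10² = 0.272.
T_v = 0.272 corresponds to the U ≤ 60% branch:
U = √(4T_v/π) = 0.5885

U ≈ 58.8 %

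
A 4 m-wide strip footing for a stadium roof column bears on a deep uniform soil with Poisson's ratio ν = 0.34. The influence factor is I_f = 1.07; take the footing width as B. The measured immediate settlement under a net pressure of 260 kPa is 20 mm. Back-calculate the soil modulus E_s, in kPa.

S_e = q·B·(1−ν²)/E_s · I_f  ⇒  E_s = q·B·(1−ν²)·I_f / S_e.
E_s = 260 × 4 × 0.8844 × 1.07 / 0.02 = 49210 kPa

E_s ≈ 49200 kPa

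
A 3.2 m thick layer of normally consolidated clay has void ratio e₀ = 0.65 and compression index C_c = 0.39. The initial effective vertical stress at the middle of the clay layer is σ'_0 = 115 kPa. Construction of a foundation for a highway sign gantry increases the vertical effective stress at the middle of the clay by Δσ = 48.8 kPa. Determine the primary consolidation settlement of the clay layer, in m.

S_c ≈ 0.116 m

Final effective stress: σ'_f = σ'_0 + Δσ = 115 + 48.8 = 163.8 kPa.
Normally consolidated clay, so the full stress increment lies on the virgin compression line:
S_c = C_c·H/(1+e₀)·log₁₀(σ'_f/σ'_0) = 0.39×3.2/(1+0.65)×log₁₀(163.8/115)
    = 0.75636 × 0.15362 = 0.1162 m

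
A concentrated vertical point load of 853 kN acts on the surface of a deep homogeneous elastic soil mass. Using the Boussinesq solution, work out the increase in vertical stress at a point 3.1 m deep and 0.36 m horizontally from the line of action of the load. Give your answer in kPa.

Boussinesq vertical stress below a point load on an elastic half-space:
Δσ_z = 3P/(2πz²) · [1 + (r/z)²]^(−5/2)
r/z = 0.36/3.1 = 0.11613; [1+(r/z)²]^(−5/2) = 0.96707.
Δσ_z = 3×853/(2π×3.1²) × 0.96707 = 42.381 × 0.96707 = 40.99 kPa

Δσ_z ≈ 41 kPa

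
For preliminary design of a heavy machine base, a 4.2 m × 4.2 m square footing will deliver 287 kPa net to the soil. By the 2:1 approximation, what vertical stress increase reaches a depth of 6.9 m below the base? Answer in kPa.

Δσ_z ≈ 41.1 kPa

By the 2:1 method the load spreads at 1 horizontal : 2 vertical, so at depth z the loaded area has grown by z in each plan dimension:
Δσ = qBL/((B+z)(L+z)) = 287×4.2×4.2/((4.2+6.9)(4.2+6.9)) = 41.09 kPa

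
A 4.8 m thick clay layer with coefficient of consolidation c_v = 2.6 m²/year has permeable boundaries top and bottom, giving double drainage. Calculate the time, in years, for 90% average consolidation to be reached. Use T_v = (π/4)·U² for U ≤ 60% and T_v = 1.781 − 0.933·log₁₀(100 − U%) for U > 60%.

t ≈ 1.88 years

Drainage path length: H_d = H/2 = 2.4 m (double drainage).
U > 60%: T_v = 1.781 − 0.933·log₁₀(100 − 90) = 0.848.
t = T_v·H_d²/c_v = 0.848×2.4²/2.6 = 1.879 years.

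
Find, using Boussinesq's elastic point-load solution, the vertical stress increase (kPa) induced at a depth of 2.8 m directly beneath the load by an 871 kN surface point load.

Boussinesq vertical stress below a point load on an elastic half-space:
Δσ_z = 3P/(2πz²) · [1 + (r/z)²]^(−5/2)
r/z = 0/2.8 = 0; [1+(r/z)²]^(−5/2) = 1.
Δσ_z = 3×871/(2π×2.8²) × 1 = 53.045 × 1 = 53.05 kPa

Δσ_z ≈ 53 kPa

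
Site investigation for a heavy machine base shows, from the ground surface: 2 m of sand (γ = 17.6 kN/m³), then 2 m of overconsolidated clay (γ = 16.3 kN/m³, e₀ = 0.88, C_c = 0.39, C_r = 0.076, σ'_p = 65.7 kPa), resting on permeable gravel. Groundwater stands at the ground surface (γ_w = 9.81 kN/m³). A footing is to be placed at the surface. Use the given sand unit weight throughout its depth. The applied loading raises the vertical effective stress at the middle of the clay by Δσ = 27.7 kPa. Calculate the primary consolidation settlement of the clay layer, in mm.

S_c ≈ 28.6 mm

Mid-depth of clay below the ground surface: z = 2 + 2/2 = 3 m.
Total vertical stress at mid-clay: σ_v = 17.6×2 + 16.3×1 = 51.5 kPa.
Pore pressure: u = 9.81×(3 − 0) = 29.43 kPa.
Initial effective stress: σ'_0 = σ_v − u = 51.5 − 29.43 = 22.07 kPa.
Final effective stress: σ'_f = 22.07 + 27.7 = 49.77 kPa.
σ'_f = 49.77 ≤ σ'_p = 65.7 kPa, so the clay remains overconsolidated and only the recompression index applies:
S_c = C_r·H/(1+e₀)·log₁₀(σ'_f/σ'_0) = 0.076×2/1.88×log₁₀(49.77/22.07)
    = 0.080849 × 0.35317 = 0.02855 m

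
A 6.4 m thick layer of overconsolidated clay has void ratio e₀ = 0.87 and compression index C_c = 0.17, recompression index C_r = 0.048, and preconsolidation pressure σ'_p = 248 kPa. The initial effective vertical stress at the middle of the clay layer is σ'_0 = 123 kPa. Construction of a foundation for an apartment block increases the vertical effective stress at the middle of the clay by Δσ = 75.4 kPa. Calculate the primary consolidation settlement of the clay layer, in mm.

Final effective stress: σ'_f = 123 + 75.4 = 198.4 kPa.
σ'_f = 198.4 ≤ σ'_p = 248 kPa, so the clay remains overconsolidated and only the recompression index applies:
S_c = C_r·H/(1+e₀)·log₁₀(σ'_f/σ'_0) = 0.048×6.4/1.87×log₁₀(198.4/123)
    = 0.16428 × 0.20764 = 0.03411 m

S_c ≈ 34.1 mm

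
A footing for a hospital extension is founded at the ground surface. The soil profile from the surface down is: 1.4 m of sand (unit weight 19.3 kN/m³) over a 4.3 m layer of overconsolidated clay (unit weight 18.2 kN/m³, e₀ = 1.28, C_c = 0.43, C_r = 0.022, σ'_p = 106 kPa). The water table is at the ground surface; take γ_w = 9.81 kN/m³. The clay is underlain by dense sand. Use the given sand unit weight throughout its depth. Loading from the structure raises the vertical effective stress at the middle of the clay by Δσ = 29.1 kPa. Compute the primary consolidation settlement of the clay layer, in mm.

S_c ≈ 11.8 mm

Mid-depth of clay below the ground surface: z = 1.4 + 4.3/2 = 3.55 m.
Total vertical stress at mid-clay: σ_v = 19.3×1.4 + 18.2×2.15 = 66.15 kPa.
Pore pressure: u = 9.81×(3.55 − 0) = 34.825 kPa.
Initial effective stress: σ'_0 = σ_v − u = 66.15 − 34.825 = 31.325 kPa.
Final effective stress: σ'_f = 31.325 + 29.1 = 60.425 kPa.
σ'_f = 60.425 ≤ σ'_p = 106 kPa, so the clay remains overconsolidated and only the recompression index applies:
S_c = C_r·H/(1+e₀)·log₁₀(σ'_f/σ'_0) = 0.022×4.3/2.28×log₁₀(60.425/31.325)
    = 0.041492 × 0.28533 = 0.01184 m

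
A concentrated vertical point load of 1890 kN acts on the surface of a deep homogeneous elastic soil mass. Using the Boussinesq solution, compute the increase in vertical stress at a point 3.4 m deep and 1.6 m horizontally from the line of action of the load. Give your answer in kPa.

Δσ_z ≈ 47.3 kPa

Boussinesq vertical stress below a point load on an elastic half-space:
Δσ_z = 3P/(2πz²) · [1 + (r/z)²]^(−5/2)
r/z = 1.6/3.4 = 0.47059; [1+(r/z)²]^(−5/2) = 0.60647.
Δσ_z = 3×1890/(2π×3.4²) × 0.60647 = 78.063 × 0.60647 = 47.34 kPa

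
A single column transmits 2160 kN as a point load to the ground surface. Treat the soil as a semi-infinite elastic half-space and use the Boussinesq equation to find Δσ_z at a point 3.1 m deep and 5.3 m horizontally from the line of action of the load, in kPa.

Δσ_z ≈ 3.52 kPa

Boussinesq vertical stress below a point load on an elastic half-space:
Δσ_z = 3P/(2πz²) · [1 + (r/z)²]^(−5/2)
r/z = 5.3/3.1 = 1.7097; [1+(r/z)²]^(−5/2) = 0.032806.
Δσ_z = 3×2160/(2π×3.1²) × 0.032806 = 107.32 × 0.032806 = 3.521 kPa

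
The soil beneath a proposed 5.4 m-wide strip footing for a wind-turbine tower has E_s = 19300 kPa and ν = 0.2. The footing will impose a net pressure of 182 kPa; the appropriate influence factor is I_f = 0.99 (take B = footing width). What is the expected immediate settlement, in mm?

S_e ≈ 48.4 mm

Immediate (elastic) settlement: S_e = q·B·(1−ν²)/E_s · I_f.
S_e = 182 × 5.4 × (1 − 0.2²) / 19300 × 0.99
    = 182 × 5.4 × 0.96 / 19300 × 0.99
    = 0.0484 m = 48.4 mm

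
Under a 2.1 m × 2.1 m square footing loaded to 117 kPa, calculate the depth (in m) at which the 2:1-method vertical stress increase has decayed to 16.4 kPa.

z ≈ 3.51 m

2:1 spreading — at depth z the loaded area has grown by z in each plan dimension:
qB²/(B+z)² = Δσ_z ⇒ z = B(√(q/Δσ_z) − 1) = 2.1×(√(117/16.4) − 1) = 3.509 m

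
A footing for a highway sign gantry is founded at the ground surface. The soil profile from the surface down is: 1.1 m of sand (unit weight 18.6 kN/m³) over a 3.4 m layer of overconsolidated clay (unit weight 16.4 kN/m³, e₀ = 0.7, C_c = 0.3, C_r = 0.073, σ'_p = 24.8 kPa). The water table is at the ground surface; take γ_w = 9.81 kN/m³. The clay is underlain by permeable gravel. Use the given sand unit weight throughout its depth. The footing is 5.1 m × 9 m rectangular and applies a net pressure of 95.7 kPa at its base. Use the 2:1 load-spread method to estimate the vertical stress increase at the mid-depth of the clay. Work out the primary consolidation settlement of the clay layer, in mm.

Mid-depth of clay below the ground surface: z = 1.1 + 3.4/2 = 2.8 m.
Total vertical stress at mid-clay: σ_v = 18.6×1.1 + 16.4×1.7 = 48.34 kPa.
Pore pressure: u = 9.81×(2.8 − 0) = 27.468 kPa.
Initial effective stress: σ'_0 = σ_v − u = 48.34 − 27.468 = 20.872 kPa.
Stress increase at mid-clay by the 2:1 spreading method:
Δσ = qBL/((B+z)(L+z)) = 95.7×5.1×9/((5.1+2.8)(9+2.8)) = 47.121 kPa
Final effective stress: σ'_f = 20.872 + 47.121 = 67.993 kPa.
σ'_f = 67.993 > σ'_p = 24.8 kPa, so the stress path crosses the preconsolidation pressure — recompression up to σ'_p, then virgin compression beyond:
S_c = H/(1+e₀)·[C_r·log₁₀(σ'_p/σ'_0) + C_c·log₁₀(σ'_f/σ'_p)]
    = 3.4/1.7 × [0.073×log₁₀(24.8/20.872) + 0.3×log₁₀(67.993/24.8)]
    = 2 × [0.0054668 + 0.1314] = 0.2737 m

S_c ≈ 274 mm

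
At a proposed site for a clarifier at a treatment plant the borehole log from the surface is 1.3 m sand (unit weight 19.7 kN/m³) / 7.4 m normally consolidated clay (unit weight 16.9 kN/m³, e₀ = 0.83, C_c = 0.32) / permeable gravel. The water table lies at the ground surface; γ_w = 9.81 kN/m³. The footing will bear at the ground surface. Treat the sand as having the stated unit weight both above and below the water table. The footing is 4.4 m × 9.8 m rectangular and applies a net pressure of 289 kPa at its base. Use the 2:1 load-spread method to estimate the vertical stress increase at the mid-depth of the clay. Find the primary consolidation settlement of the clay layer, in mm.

Mid-depth of clay below the ground surface: z = 1.3 + 7.4/2 = 5 m.
Total vertical stress at mid-clay: σ_v = 19.7×1.3 + 16.9×3.7 = 88.14 kPa.
Pore pressure: u = 9.81×(5 − 0) = 49.05 kPa.
Initial effective stress: σ'_0 = σ_v − u = 88.14 − 49.05 = 39.09 kPa.
Stress increase at mid-clay by the 2:1 spreading method:
Δσ = qBL/((B+z)(L+z)) = 289×4.4×9.8/((4.4+5)(9.8+5)) = 89.575 kPa
Final effective stress: σ'_f = σ'_0 + Δσ = 39.09 + 89.575 = 128.67 kPa.
Normally consolidated clay, so the full stress increment lies on the virgin compression line:
S_c = C_c·H/(1+e₀)·log₁₀(σ'_f/σ'_0) = 0.32×7.4/(1+0.83)×log₁₀(128.67/39.09)
    = 1.294 × 0.51741 = 0.6695 m

S_c ≈ 670 mm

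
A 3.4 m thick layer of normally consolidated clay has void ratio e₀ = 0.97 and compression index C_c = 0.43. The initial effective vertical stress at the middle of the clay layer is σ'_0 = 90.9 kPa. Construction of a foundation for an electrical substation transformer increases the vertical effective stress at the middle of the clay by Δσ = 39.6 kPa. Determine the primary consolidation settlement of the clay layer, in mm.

S_c ≈ 117 mm

Final effective stress: σ'_f = σ'_0 + Δσ = 90.9 + 39.6 = 130.5 kPa.
Normally consolidated clay, so the full stress increment lies on the virgin compression line:
S_c = C_c·H/(1+e₀)·log₁₀(σ'_f/σ'_0) = 0.43×3.4/(1+0.97)×log₁₀(130.5/90.9)
    = 0.74213 × 0.15705 = 0.1166 m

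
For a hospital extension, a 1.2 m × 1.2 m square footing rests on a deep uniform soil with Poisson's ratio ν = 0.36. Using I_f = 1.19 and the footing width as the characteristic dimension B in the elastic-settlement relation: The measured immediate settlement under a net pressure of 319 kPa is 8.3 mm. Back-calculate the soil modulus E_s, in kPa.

S_e = q·B·(1−ν²)/E_s · I_f  ⇒  E_s = q·B·(1−ν²)·I_f / S_e.
E_s = 319 × 1.2 × 0.8704 × 1.19 / 0.0083 = 47770 kPa

E_s ≈ 47800 kPa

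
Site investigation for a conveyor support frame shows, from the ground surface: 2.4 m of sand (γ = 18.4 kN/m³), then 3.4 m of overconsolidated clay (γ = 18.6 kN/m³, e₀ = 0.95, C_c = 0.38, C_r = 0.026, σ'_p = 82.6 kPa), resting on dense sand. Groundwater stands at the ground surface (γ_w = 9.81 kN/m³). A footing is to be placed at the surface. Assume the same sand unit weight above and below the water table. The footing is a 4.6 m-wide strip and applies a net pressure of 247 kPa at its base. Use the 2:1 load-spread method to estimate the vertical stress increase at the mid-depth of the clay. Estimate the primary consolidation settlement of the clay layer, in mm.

Mid-depth of clay below the ground surface: z = 2.4 + 3.4/2 = 4.1 m.
Total vertical stress at mid-clay: σ_v = 18.4×2.4 + 18.6×1.7 = 75.78 kPa.
Pore pressure: u = 9.81×(4.1 − 0) = 40.221 kPa.
Initial effective stress: σ'_0 = σ_v − u = 75.78 − 40.221 = 35.559 kPa.
Stress increase at mid-clay by the 2:1 spreading method:
Δσ = qB/(B+z) = 247×4.6/(4.6+4.1) = 130.6 kPa
Final effective stress: σ'_f = 35.559 + 130.6 = 166.16 kPa.
σ'_f = 166.16 > σ'_p = 82.6 kPa, so the stress path crosses the preconsolidation pressure — recompression up to σ'_p, then virgin compression beyond:
S_c = H/(1+e₀)·[C_r·log₁₀(σ'_p/σ'_0) + C_c·log₁₀(σ'_f/σ'_p)]
    = 3.4/1.95 × [0.026×log₁₀(82.6/35.559) + 0.38×log₁₀(166.16/82.6)]
    = 1.7436 × [0.0095168 + 0.11535] = 0.2177 m

S_c ≈ 218 mm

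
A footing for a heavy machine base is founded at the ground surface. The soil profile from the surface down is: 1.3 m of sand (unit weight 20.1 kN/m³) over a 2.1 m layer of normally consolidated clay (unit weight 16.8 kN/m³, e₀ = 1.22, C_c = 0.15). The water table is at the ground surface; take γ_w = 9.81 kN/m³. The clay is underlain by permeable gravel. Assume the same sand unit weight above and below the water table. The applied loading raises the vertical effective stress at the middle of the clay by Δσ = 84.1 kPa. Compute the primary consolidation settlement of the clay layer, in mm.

S_c ≈ 99.9 mm

Mid-depth of clay below the ground surface: z = 1.3 + 2.1/2 = 2.35 m.
Total vertical stress at mid-clay: σ_v = 20.1×1.3 + 16.8×1.05 = 43.77 kPa.
Pore pressure: u = 9.81×(2.35 − 0) = 23.054 kPa.
Initial effective stress: σ'_0 = σ_v − u = 43.77 − 23.054 = 20.716 kPa.
Final effective stress: σ'_f = σ'_0 + Δσ = 20.716 + 84.1 = 104.82 kPa.
Normally consolidated clay, so the full stress increment lies on the virgin compression line:
S_c = C_c·H/(1+e₀)·log₁₀(σ'_f/σ'_0) = 0.15×2.1/(1+1.22)×log₁₀(104.82/20.716)
    = 0.14189 × 0.70414 = 0.09991 m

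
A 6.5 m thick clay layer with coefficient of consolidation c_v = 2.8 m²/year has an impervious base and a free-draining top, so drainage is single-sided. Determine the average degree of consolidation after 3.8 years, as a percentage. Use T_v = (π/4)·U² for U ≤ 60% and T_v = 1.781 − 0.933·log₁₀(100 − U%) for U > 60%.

U ≈ 56.6 %

Drainage path length: H_d = H = 6.5 m (single drainage).
T_v = c_v·t/H_d² = 2.8×3.8/6.5² = 0.25183.
T_v = 0.25183 corresponds to the U ≤ 60% branch:
U = √(4T_v/π) = 0.5663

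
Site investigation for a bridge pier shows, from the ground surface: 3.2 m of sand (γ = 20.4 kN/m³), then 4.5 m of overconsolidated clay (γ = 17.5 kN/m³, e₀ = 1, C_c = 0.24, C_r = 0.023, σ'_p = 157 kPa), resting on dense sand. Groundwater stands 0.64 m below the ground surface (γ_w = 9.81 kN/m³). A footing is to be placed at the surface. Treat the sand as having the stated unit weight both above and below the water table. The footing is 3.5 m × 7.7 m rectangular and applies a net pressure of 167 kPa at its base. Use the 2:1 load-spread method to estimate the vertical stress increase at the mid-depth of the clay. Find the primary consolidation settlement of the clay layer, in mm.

S_c ≈ 11.5 mm

Mid-depth of clay below the ground surface: z = 3.2 + 4.5/2 = 5.45 m.
Total vertical stress at mid-clay: σ_v = 20.4×3.2 + 17.5×2.25 = 104.66 kPa.
Pore pressure: u = 9.81×(5.45 − 0.64) = 47.186 kPa.
Initial effective stress: σ'_0 = σ_v − u = 104.66 − 47.186 = 57.474 kPa.
Stress increase at mid-clay by the 2:1 spreading method:
Δσ = qBL/((B+z)(L+z)) = 167×3.5×7.7/((3.5+5.45)(7.7+5.45)) = 38.241 kPa
Final effective stress: σ'_f = 57.474 + 38.241 = 95.715 kPa.
σ'_f = 95.715 ≤ σ'_p = 157 kPa, so the clay remains overconsolidated and only the recompression index applies:
S_c = C_r·H/(1+e₀)·log₁₀(σ'_f/σ'_0) = 0.023×4.5/2×log₁₀(95.715/57.474)
    = 0.05175 × 0.22151 = 0.01146 m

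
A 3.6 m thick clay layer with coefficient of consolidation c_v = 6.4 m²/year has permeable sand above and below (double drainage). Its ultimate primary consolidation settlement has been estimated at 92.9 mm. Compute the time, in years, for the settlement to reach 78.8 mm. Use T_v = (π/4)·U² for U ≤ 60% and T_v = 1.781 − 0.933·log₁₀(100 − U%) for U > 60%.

Drainage path length: H_d = H/2 = 1.8 m (double drainage).
U = S(t)/S_ult = 78.8/92.9 = 0.8482.
U > 60%: T_v = 1.781 − 0.933·log₁₀(100 − 84.822) = 0.67894.
t = T_v·H_d²/c_v = 0.67894×1.8²/6.4 = 0.3437 years.

t ≈ 0.344 years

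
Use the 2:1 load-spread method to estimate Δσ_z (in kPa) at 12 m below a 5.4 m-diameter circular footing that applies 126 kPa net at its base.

Δσ_z ≈ 12.1 kPa

By the 2:1 method the load spreads at 1 horizontal : 2 vertical, so at depth z the loaded area has grown by z in each plan dimension:
Δσ ≈ qD²/(D+z)² = 126×5.4²/(5.4+12)² = 12.136 kPa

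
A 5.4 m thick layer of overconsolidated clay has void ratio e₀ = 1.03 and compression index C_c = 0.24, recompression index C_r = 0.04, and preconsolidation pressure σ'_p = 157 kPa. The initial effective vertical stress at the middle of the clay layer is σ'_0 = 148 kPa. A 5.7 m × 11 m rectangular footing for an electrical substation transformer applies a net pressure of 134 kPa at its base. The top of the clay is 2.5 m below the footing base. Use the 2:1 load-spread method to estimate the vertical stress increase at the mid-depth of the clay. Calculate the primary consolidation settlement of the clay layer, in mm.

S_c ≈ 63.6 mm

Mid-depth of clay below the footing base: z = 2.5 + 5.4/2 = 5.2 m.
Stress increase at mid-clay by the 2:1 spreading method:
Δσ = qBL/((B+z)(L+z)) = 134×5.7×11/((5.7+5.2)(11+5.2)) = 47.581 kPa
Final effective stress: σ'_f = 148 + 47.581 = 195.58 kPa.
σ'_f = 195.58 > σ'_p = 157 kPa, so the stress path crosses the preconsolidation pressure — recompression up to σ'_p, then virgin compression beyond:
S_c = H/(1+e₀)·[C_r·log₁₀(σ'_p/σ'_0) + C_c·log₁₀(σ'_f/σ'_p)]
    = 5.4/2.03 × [0.04×log₁₀(157/148) + 0.24×log₁₀(195.58/157)]
    = 2.6601 × [0.0010255 + 0.022902] = 0.06365 m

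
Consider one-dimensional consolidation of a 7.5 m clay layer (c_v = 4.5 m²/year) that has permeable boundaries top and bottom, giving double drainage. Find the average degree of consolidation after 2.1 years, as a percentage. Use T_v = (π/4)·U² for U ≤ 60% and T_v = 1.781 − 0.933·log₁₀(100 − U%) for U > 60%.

U ≈ 84.6 %

Drainage path length: H_d = H/2 = 3.75 m (double drainage).
T_v = c_v·t/H_d² = 4.5×2.1/3.75² = 0.672.
T_v = 0.672 corresponds to the U > 60% branch:
U = 1 − 10^((1.781 − T_v)/0.933)/100 = 0.8456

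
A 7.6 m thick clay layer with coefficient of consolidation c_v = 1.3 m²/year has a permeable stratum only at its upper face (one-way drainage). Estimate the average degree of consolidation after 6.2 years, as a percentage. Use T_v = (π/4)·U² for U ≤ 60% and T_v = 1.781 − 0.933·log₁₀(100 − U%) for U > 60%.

Drainage path length: H_d = H = 7.6 m (single drainage).
T_v = c_v·t/H_d² = 1.3×6.2/7.6² = 0.13954.
T_v = 0.13954 corresponds to the U ≤ 60% branch:
U = √(4T_v/π) = 0.4215

U ≈ 42.2 %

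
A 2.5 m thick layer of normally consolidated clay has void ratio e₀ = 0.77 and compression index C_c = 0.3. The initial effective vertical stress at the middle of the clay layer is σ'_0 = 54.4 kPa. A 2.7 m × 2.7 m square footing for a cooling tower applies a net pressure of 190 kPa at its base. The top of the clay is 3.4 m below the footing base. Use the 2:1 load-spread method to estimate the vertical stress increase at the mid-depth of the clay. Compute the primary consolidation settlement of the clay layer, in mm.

S_c ≈ 71.1 mm

Mid-depth of clay below the footing base: z = 3.4 + 2.5/2 = 4.65 m.
Stress increase at mid-clay by the 2:1 spreading method:
Δσ = qBL/((B+z)(L+z)) = 190×2.7×2.7/((2.7+4.65)(2.7+4.65)) = 25.639 kPa
Final effective stress: σ'_f = σ'_0 + Δσ = 54.4 + 25.639 = 80.039 kPa.
Normally consolidated clay, so the full stress increment lies on the virgin compression line:
S_c = C_c·H/(1+e₀)·log₁₀(σ'_f/σ'_0) = 0.3×2.5/(1+0.77)×log₁₀(80.039/54.4)
    = 0.42373 × 0.1677 = 0.07106 m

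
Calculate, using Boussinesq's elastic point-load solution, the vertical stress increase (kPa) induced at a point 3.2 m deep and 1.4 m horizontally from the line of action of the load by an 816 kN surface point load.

Boussinesq vertical stress below a point load on an elastic half-space:
Δσ_z = 3P/(2πz²) · [1 + (r/z)²]^(−5/2)
r/z = 1.4/3.2 = 0.4375; [1+(r/z)²]^(−5/2) = 0.64543.
Δσ_z = 3×816/(2π×3.2²) × 0.64543 = 38.048 × 0.64543 = 24.56 kPa

Δσ_z ≈ 24.6 kPa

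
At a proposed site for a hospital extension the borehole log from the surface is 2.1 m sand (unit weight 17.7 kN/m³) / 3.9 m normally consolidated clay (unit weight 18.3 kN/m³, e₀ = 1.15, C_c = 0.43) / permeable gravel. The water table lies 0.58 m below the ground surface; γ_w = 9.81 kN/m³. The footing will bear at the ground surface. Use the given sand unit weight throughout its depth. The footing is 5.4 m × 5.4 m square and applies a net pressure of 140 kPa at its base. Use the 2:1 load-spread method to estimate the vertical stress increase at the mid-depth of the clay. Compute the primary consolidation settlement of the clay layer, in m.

Mid-depth of clay below the ground surface: z = 2.1 + 3.9/2 = 4.05 m.
Total vertical stress at mid-clay: σ_v = 17.7×2.1 + 18.3×1.95 = 72.855 kPa.
Pore pressure: u = 9.81×(4.05 − 0.58) = 34.041 kPa.
Initial effective stress: σ'_0 = σ_v − u = 72.855 − 34.041 = 38.814 kPa.
Stress increase at mid-clay by the 2:1 spreading method:
Δσ = qBL/((B+z)(L+z)) = 140×5.4×5.4/((5.4+4.05)(5.4+4.05)) = 45.714 kPa
Final effective stress: σ'_f = σ'_0 + Δσ = 38.814 + 45.714 = 84.528 kPa.
Normally consolidated clay, so the full stress increment lies on the virgin compression line:
S_c = C_c·H/(1+e₀)·log₁₀(σ'_f/σ'_0) = 0.43×3.9/(1+1.15)×log₁₀(84.528/38.814)
    = 0.78 × 0.33801 = 0.2636 m

S_c ≈ 0.264 m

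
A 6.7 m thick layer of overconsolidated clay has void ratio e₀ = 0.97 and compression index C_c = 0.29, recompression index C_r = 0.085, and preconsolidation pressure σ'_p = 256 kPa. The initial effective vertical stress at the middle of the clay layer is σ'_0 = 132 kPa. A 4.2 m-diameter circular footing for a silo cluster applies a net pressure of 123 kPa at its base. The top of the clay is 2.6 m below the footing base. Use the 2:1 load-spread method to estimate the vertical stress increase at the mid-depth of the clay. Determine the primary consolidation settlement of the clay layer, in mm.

S_c ≈ 18.6 mm

Mid-depth of clay below the footing base: z = 2.6 + 6.7/2 = 5.95 m.
Stress increase at mid-clay by the 2:1 spreading method:
Δσ ≈ qD²/(D+z)² = 123×4.2²/(4.2+5.95)² = 21.061 kPa
Final effective stress: σ'_f = 132 + 21.061 = 153.06 kPa.
σ'_f = 153.06 ≤ σ'_p = 256 kPa, so the clay remains overconsolidated and only the recompression index applies:
S_c = C_r·H/(1+e₀)·log₁₀(σ'_f/σ'_0) = 0.085×6.7/1.97×log₁₀(153.06/132)
    = 0.28908 × 0.064288 = 0.01858 m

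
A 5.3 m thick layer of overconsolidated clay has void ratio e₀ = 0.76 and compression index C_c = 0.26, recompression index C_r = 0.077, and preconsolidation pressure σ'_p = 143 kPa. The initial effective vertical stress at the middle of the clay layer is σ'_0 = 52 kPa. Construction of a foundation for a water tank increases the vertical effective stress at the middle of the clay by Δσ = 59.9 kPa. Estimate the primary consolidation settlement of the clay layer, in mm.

S_c ≈ 77.2 mm

Final effective stress: σ'_f = 52 + 59.9 = 111.9 kPa.
σ'_f = 111.9 ≤ σ'_p = 143 kPa, so the clay remains overconsolidated and only the recompression index applies:
S_c = C_r·H/(1+e₀)·log₁₀(σ'_f/σ'_0) = 0.077×5.3/1.76×log₁₀(111.9/52)
    = 0.23188 × 0.33283 = 0.07718 m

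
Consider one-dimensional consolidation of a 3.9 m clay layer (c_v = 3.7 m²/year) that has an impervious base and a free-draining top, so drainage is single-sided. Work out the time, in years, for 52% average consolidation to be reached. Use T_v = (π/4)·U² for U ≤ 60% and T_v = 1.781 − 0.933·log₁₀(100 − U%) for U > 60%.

t ≈ 0.873 years

Drainage path length: H_d = H = 3.9 m (single drainage).
U ≤ 60%: T_v = (π/4)·U² = (π/4)×0.52² = 0.21237.
t = T_v·H_d²/c_v = 0.21237×3.9²/3.7 = 0.873 years.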